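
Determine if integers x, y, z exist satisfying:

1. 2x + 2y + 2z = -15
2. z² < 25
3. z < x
No

Even the single constraint (2x + 2y + 2z = -15) is infeasible over the integers.

  - 2x + 2y + 2z = -15: every term on the left is divisible by 2, so the LHS ≡ 0 (mod 2), but the RHS -15 is not — no integer solution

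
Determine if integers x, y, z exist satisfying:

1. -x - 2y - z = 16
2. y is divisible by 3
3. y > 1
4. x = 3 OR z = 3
Yes

Take x = 3, y = 3, z = -25. Substituting into each constraint:
  (1) (-3) - 2(3) + 25 = 16 ✓
  (2) 3 = 3 × 1, remainder 0 ✓
  (3) 3 > 1 ✓
  (4) x = 3, target 3 ✓ (first branch holds)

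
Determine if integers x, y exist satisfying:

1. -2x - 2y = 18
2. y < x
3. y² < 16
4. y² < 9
No

A contradictory subset is {-2x - 2y = 18, y < x, y² < 9}. No integer assignment can satisfy these jointly:

  - -2x - 2y = 18: is a linear equation tying the variables together
  - y < x: bounds one variable relative to another variable
  - y² < 9: restricts y to |y| ≤ 2

Propagating the comparison: x > y and y ≥ -2 give x ≥ -1. Range argument: with x ∈ [-1, ∞], y ∈ [-2, 2], the left side of the equation is at most 6, but the right side is 18 > 6. No integer solution exists.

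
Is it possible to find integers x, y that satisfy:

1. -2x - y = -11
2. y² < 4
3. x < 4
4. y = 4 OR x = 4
No

A contradictory subset is {-2x - y = -11, x < 4, y = 4 OR x = 4}. No integer assignment can satisfy these jointly:

  - -2x - y = -11: is a linear equation tying the variables together
  - x < 4: bounds one variable relative to a constant
  - y = 4 OR x = 4: forces a choice: either y = 4 or x = 4

Split on the disjunction (y = 4 OR x = 4):
  • If y = 4: with y = 4, every remaining term of the linear equation is divisible by 2, so the left side is ≡ 0 (mod 2); but the right side -7 ≡ 1 (mod 2). No integers can satisfy it.
  • If x = 4: this contradicts the bound x ≤ 3.
Both branches are infeasible, so the system has no integer solution.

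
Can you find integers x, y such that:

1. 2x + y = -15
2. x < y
Yes

Take x = -8, y = 1. Substituting into each constraint:
  (1) 2(-8) + 1 = -15 ✓
  (2) -8 < 1 ✓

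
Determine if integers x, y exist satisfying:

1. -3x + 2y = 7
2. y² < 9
Yes

Take x = -1, y = 2. Substituting into each constraint:
  (1) -3(-1) + 2(2) = 7 ✓
  (2) y² = (2)² = 4, and 4 < 9 ✓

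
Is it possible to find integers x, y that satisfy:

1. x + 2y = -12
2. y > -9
Yes

Take x = 0, y = -6. Substituting into each constraint:
  (1) 0 + 2(-6) = -12 ✓
  (2) -6 > -9 ✓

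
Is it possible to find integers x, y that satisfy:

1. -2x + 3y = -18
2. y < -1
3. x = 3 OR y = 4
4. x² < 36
Yes

Take x = 3, y = -4. Substituting into each constraint:
  (1) -2(3) + 3(-4) = -18 ✓
  (2) -4 < -1 ✓
  (3) x = 3, target 3 ✓ (first branch holds)
  (4) x² = (3)² = 9, and 9 < 36 ✓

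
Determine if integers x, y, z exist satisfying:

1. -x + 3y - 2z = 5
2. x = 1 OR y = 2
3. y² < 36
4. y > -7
Yes

Take x = 1, y = 2, z = 0. Substituting into each constraint:
  (1) (-1) + 3(2) - 2(0) = 5 ✓
  (2) x = 1, target 1 ✓ (first branch holds)
  (3) y² = (2)² = 4, and 4 < 36 ✓
  (4) 2 > -7 ✓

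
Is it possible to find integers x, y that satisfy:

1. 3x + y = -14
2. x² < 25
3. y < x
Yes

Take x = -3, y = -5. Substituting into each constraint:
  (1) 3(-3) + (-5) = -14 ✓
  (2) x² = (-3)² = 9, and 9 < 25 ✓
  (3) -5 < -3 ✓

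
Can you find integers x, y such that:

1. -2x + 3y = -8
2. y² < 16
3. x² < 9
Yes

Take x = 1, y = -2. Substituting into each constraint:
  (1) -2(1) + 3(-2) = -8 ✓
  (2) y² = (-2)² = 4, and 4 < 16 ✓
  (3) x² = (1)² = 1, and 1 < 9 ✓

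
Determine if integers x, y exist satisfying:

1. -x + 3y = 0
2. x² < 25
Yes

Take x = 0, y = 0. Substituting into each constraint:
  (1) 0 + 3(0) = 0 ✓
  (2) x² = (0)² = 0, and 0 < 25 ✓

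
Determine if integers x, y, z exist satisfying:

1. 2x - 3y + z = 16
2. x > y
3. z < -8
Yes

Take x = -22, y = -23, z = -9. Substituting into each constraint:
  (1) 2(-22) - 3(-23) + (-9) = 16 ✓
  (2) -22 > -23 ✓
  (3) -9 < -8 ✓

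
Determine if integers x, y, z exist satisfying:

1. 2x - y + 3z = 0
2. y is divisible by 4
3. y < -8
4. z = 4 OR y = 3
Yes

Take x = -12, y = -12, z = 4. Substituting into each constraint:
  (1) 2(-12) + 12 + 3(4) = 0 ✓
  (2) -12 = 4 × -3, remainder 0 ✓
  (3) -12 < -8 ✓
  (4) z = 4, target 4 ✓ (first branch holds)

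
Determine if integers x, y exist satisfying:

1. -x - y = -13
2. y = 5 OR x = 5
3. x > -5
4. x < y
Yes

Take x = 5, y = 8. Substituting into each constraint:
  (1) (-5) + (-8) = -13 ✓
  (2) x = 5, target 5 ✓ (second branch holds)
  (3) 5 > -5 ✓
  (4) 5 < 8 ✓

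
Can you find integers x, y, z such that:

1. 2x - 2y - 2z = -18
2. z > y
Yes

Take x = -8, y = 0, z = 1. Substituting into each constraint:
  (1) 2(-8) - 2(0) - 2(1) = -18 ✓
  (2) 1 > 0 ✓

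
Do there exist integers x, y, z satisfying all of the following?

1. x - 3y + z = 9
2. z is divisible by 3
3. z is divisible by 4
Yes

Take x = 0, y = -3, z = 0. Substituting into each constraint:
  (1) 0 - 3(-3) + 0 = 9 ✓
  (2) 0 = 3 × 0, remainder 0 ✓
  (3) 0 = 4 × 0, remainder 0 ✓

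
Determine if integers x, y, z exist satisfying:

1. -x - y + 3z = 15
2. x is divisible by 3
Yes

Take x = 0, y = -15, z = 0. Substituting into each constraint:
  (1) 0 + 15 + 3(0) = 15 ✓
  (2) 0 = 3 × 0, remainder 0 ✓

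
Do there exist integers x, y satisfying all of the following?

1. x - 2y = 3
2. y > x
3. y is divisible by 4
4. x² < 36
Yes

Take x = -5, y = -4. Substituting into each constraint:
  (1) (-5) - 2(-4) = 3 ✓
  (2) -4 > -5 ✓
  (3) -4 = 4 × -1, remainder 0 ✓
  (4) x² = (-5)² = 25, and 25 < 36 ✓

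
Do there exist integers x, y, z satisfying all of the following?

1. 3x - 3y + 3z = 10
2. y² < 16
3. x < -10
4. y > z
No

Even the single constraint (3x - 3y + 3z = 10) is infeasible over the integers.

  - 3x - 3y + 3z = 10: every term on the left is divisible by 3, so the LHS ≡ 0 (mod 3), but the RHS 10 is not — no integer solution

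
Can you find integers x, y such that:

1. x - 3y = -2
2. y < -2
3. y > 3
No

A contradictory subset is {y < -2, y > 3}. No integer assignment can satisfy these jointly:

  - y < -2: bounds one variable relative to a constant
  - y > 3: bounds one variable relative to a constant

Direct contradiction: the bounds on y require y ≥ 4 and y ≤ -3 simultaneously, which is empty.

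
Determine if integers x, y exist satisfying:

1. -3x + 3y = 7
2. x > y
No

Even the single constraint (-3x + 3y = 7) is infeasible over the integers.

  - -3x + 3y = 7: every term on the left is divisible by 3, so the LHS ≡ 0 (mod 3), but the RHS 7 is not — no integer solution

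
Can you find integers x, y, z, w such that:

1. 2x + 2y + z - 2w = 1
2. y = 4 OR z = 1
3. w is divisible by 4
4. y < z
Yes

Take x = 0, y = 0, z = 1, w = 0. Substituting into each constraint:
  (1) 2(0) + 2(0) + 1 - 2(0) = 1 ✓
  (2) z = 1, target 1 ✓ (second branch holds)
  (3) 0 = 4 × 0, remainder 0 ✓
  (4) 0 < 1 ✓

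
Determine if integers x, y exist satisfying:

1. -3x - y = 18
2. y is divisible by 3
Yes

Take x = -6, y = 0. Substituting into each constraint:
  (1) -3(-6) + 0 = 18 ✓
  (2) 0 = 3 × 0, remainder 0 ✓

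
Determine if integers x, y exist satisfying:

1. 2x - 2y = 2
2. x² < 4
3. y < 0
Yes

Take x = 0, y = -1. Substituting into each constraint:
  (1) 2(0) - 2(-1) = 2 ✓
  (2) x² = (0)² = 0, and 0 < 4 ✓
  (3) -1 < 0 ✓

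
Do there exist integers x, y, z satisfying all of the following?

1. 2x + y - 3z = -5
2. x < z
Yes

Take x = 0, y = -2, z = 1. Substituting into each constraint:
  (1) 2(0) + (-2) - 3(1) = -5 ✓
  (2) 0 < 1 ✓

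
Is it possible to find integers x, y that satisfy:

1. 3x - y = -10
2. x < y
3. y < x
No

A contradictory subset is {x < y, y < x}. No integer assignment can satisfy these jointly:

  - x < y: bounds one variable relative to another variable
  - y < x: bounds one variable relative to another variable

Direct contradiction: y > x and x > y cannot both hold.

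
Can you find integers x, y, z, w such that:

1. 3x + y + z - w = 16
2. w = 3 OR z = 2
Yes

Take x = 0, y = 19, z = 0, w = 3. Substituting into each constraint:
  (1) 3(0) + 19 + 0 + (-3) = 16 ✓
  (2) w = 3, target 3 ✓ (first branch holds)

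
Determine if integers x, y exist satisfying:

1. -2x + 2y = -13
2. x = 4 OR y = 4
No

Even the single constraint (-2x + 2y = -13) is infeasible over the integers.

  - -2x + 2y = -13: every term on the left is divisible by 2, so the LHS ≡ 0 (mod 2), but the RHS -13 is not — no integer solution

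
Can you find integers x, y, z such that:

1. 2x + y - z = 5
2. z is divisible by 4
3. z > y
Yes

Take x = 3, y = -1, z = 0. Substituting into each constraint:
  (1) 2(3) + (-1) + 0 = 5 ✓
  (2) 0 = 4 × 0, remainder 0 ✓
  (3) 0 > -1 ✓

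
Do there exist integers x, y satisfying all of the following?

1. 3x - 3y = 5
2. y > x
No

Even the single constraint (3x - 3y = 5) is infeasible over the integers.

  - 3x - 3y = 5: every term on the left is divisible by 3, so the LHS ≡ 0 (mod 3), but the RHS 5 is not — no integer solution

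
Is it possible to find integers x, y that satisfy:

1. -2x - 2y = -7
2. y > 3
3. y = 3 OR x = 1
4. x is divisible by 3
No

Even the single constraint (-2x - 2y = -7) is infeasible over the integers.

  - -2x - 2y = -7: every term on the left is divisible by 2, so the LHS ≡ 0 (mod 2), but the RHS -7 is not — no integer solution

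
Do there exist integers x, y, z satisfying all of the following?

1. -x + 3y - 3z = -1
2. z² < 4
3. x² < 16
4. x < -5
No

A contradictory subset is {x² < 16, x < -5}. No integer assignment can satisfy these jointly:

  - x² < 16: restricts x to |x| ≤ 3
  - x < -5: bounds one variable relative to a constant

Direct contradiction: the bounds on x require x ≥ -3 and x ≤ -6 simultaneously, which is empty.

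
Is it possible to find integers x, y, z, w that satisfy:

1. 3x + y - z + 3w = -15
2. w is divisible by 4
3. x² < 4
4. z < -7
Yes

Take x = 0, y = -23, z = -8, w = 0. Substituting into each constraint:
  (1) 3(0) + (-23) + 8 + 3(0) = -15 ✓
  (2) 0 = 4 × 0, remainder 0 ✓
  (3) x² = (0)² = 0, and 0 < 4 ✓
  (4) -8 < -7 ✓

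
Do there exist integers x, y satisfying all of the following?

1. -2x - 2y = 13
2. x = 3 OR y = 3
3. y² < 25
No

Even the single constraint (-2x - 2y = 13) is infeasible over the integers.

  - -2x - 2y = 13: every term on the left is divisible by 2, so the LHS ≡ 0 (mod 2), but the RHS 13 is not — no integer solution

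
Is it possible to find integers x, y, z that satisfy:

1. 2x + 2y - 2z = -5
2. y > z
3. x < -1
No

Even the single constraint (2x + 2y - 2z = -5) is infeasible over the integers.

  - 2x + 2y - 2z = -5: every term on the left is divisible by 2, so the LHS ≡ 0 (mod 2), but the RHS -5 is not — no integer solution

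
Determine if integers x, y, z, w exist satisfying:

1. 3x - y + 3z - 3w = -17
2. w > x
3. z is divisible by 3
Yes

Take x = 0, y = 14, z = 0, w = 1. Substituting into each constraint:
  (1) 3(0) + (-14) + 3(0) - 3(1) = -17 ✓
  (2) 1 > 0 ✓
  (3) 0 = 3 × 0, remainder 0 ✓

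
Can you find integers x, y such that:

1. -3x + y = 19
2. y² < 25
Yes

Take x = -6, y = 1. Substituting into each constraint:
  (1) -3(-6) + 1 = 19 ✓
  (2) y² = (1)² = 1, and 1 < 25 ✓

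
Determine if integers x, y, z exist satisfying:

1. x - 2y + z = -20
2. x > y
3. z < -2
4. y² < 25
Yes

Take x = 0, y = -1, z = -22. Substituting into each constraint:
  (1) 0 - 2(-1) + (-22) = -20 ✓
  (2) 0 > -1 ✓
  (3) -22 < -2 ✓
  (4) y² = (-1)² = 1, and 1 < 25 ✓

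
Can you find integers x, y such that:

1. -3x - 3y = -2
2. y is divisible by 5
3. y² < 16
No

Even the single constraint (-3x - 3y = -2) is infeasible over the integers.

  - -3x - 3y = -2: every term on the left is divisible by 3, so the LHS ≡ 0 (mod 3), but the RHS -2 is not — no integer solution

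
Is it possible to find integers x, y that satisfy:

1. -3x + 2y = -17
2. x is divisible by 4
No

The full constraint system is jointly infeasible over the integers. Each constraint and what it forces:

  - -3x + 2y = -17: is a linear equation tying the variables together
  - x is divisible by 4: restricts x to multiples of 4

Modular obstruction: writing x = 4x', every remaining term of the linear equation is divisible by 2, so the left side is ≡ 0 (mod 2); but the right side -17 ≡ 1 (mod 2). No integers can satisfy it.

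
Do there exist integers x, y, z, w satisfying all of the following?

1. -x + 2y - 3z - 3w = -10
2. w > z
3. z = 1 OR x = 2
Yes

Take x = 2, y = -7, z = -2, w = 0. Substituting into each constraint:
  (1) (-2) + 2(-7) - 3(-2) - 3(0) = -10 ✓
  (2) 0 > -2 ✓
  (3) x = 2, target 2 ✓ (second branch holds)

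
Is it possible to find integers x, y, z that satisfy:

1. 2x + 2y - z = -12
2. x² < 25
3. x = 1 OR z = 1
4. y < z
Yes

Take x = 1, y = -7, z = 0. Substituting into each constraint:
  (1) 2(1) + 2(-7) + 0 = -12 ✓
  (2) x² = (1)² = 1, and 1 < 25 ✓
  (3) x = 1, target 1 ✓ (first branch holds)
  (4) -7 < 0 ✓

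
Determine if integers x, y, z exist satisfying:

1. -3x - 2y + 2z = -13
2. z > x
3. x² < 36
Yes

Take x = -1, y = 8, z = 0. Substituting into each constraint:
  (1) -3(-1) - 2(8) + 2(0) = -13 ✓
  (2) 0 > -1 ✓
  (3) x² = (-1)² = 1, and 1 < 36 ✓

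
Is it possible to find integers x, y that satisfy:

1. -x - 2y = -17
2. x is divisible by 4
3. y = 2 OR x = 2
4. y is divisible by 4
No

A contradictory subset is {-x - 2y = -17, y = 2 OR x = 2, y is divisible by 4}. No integer assignment can satisfy these jointly:

  - -x - 2y = -17: is a linear equation tying the variables together
  - y = 2 OR x = 2: forces a choice: either y = 2 or x = 2
  - y is divisible by 4: restricts y to multiples of 4

Split on the disjunction (y = 2 OR x = 2):
  • If y = 2: this contradicts the divisibility constraint — 2 is not a multiple of 4.
  • If x = 2: with x = 2, writing y = 4y', every remaining term of the linear equation is divisible by 8, so the left side is ≡ 0 (mod 8); but the right side -15 ≡ 1 (mod 8). No integers can satisfy it.
Both branches are infeasible, so the system has no integer solution.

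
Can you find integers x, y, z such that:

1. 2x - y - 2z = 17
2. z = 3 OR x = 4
Yes

Take x = 4, y = 1, z = -5. Substituting into each constraint:
  (1) 2(4) + (-1) - 2(-5) = 17 ✓
  (2) x = 4, target 4 ✓ (second branch holds)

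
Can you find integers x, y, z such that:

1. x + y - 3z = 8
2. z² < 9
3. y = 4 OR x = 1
Yes

Take x = 4, y = 4, z = 0. Substituting into each constraint:
  (1) 4 + 4 - 3(0) = 8 ✓
  (2) z² = (0)² = 0, and 0 < 9 ✓
  (3) y = 4, target 4 ✓ (first branch holds)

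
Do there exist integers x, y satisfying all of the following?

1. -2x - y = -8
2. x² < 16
Yes

Take x = 0, y = 8. Substituting into each constraint:
  (1) -2(0) + (-8) = -8 ✓
  (2) x² = (0)² = 0, and 0 < 16 ✓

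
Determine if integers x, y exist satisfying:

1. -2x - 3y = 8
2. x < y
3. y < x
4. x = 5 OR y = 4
No

A contradictory subset is {x < y, y < x}. No integer assignment can satisfy these jointly:

  - x < y: bounds one variable relative to another variable
  - y < x: bounds one variable relative to another variable

Direct contradiction: y > x and x > y cannot both hold.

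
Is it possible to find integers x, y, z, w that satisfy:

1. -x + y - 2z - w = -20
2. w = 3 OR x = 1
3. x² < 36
Yes

Take x = 1, y = 1, z = 10, w = 0. Substituting into each constraint:
  (1) (-1) + 1 - 2(10) + 0 = -20 ✓
  (2) x = 1, target 1 ✓ (second branch holds)
  (3) x² = (1)² = 1, and 1 < 36 ✓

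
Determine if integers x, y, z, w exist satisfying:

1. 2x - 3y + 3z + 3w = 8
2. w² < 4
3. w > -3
Yes

Take x = 4, y = 0, z = 0, w = 0. Substituting into each constraint:
  (1) 2(4) - 3(0) + 3(0) + 3(0) = 8 ✓
  (2) w² = (0)² = 0, and 0 < 4 ✓
  (3) 0 > -3 ✓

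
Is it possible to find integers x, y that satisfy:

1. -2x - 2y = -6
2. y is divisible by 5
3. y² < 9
Yes

Take x = 3, y = 0. Substituting into each constraint:
  (1) -2(3) - 2(0) = -6 ✓
  (2) 0 = 5 × 0, remainder 0 ✓
  (3) y² = (0)² = 0, and 0 < 9 ✓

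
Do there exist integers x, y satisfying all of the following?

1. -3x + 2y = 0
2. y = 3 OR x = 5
Yes

Take x = 2, y = 3. Substituting into each constraint:
  (1) -3(2) + 2(3) = 0 ✓
  (2) y = 3, target 3 ✓ (first branch holds)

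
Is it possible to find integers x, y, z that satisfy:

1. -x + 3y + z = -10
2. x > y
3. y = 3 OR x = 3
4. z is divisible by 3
Yes

Take x = 4, y = 3, z = -15. Substituting into each constraint:
  (1) (-4) + 3(3) + (-15) = -10 ✓
  (2) 4 > 3 ✓
  (3) y = 3, target 3 ✓ (first branch holds)
  (4) -15 = 3 × -5, remainder 0 ✓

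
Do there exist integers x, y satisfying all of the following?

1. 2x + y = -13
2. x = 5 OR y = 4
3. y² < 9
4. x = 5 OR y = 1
No

The full constraint system is jointly infeasible over the integers. Each constraint and what it forces:

  - 2x + y = -13: is a linear equation tying the variables together
  - x = 5 OR y = 4: forces a choice: either x = 5 or y = 4
  - y² < 9: restricts y to |y| ≤ 2
  - x = 5 OR y = 1: forces a choice: either x = 5 or y = 1

The bounds confine y to {-2, -1, 0, 1, 2}. For each value, substitute into the equation:
  • y = -2: the equation gives 2x = -11, so x would not be an integer.
  • y = -1: the equation forces x = -6, but neither branch of (x = 5 OR y = 4) holds.
  • y = 0: the equation gives 2x = -13, so x would not be an integer.
  • y = 1: the equation forces x = -7, but neither branch of (x = 5 OR y = 4) holds.
  • y = 2: the equation gives 2x = -15, so x would not be an integer.
Every case fails, so no integer solution exists.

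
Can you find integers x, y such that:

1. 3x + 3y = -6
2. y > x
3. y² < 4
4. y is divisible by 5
Yes

Take x = -2, y = 0. Substituting into each constraint:
  (1) 3(-2) + 3(0) = -6 ✓
  (2) 0 > -2 ✓
  (3) y² = (0)² = 0, and 0 < 4 ✓
  (4) 0 = 5 × 0, remainder 0 ✓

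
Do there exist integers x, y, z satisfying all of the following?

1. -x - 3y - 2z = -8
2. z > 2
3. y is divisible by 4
Yes

Take x = 2, y = 0, z = 3. Substituting into each constraint:
  (1) (-2) - 3(0) - 2(3) = -8 ✓
  (2) 3 > 2 ✓
  (3) 0 = 4 × 0, remainder 0 ✓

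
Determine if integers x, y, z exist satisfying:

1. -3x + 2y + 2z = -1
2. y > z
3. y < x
Yes

Take x = 5, y = 4, z = 3. Substituting into each constraint:
  (1) -3(5) + 2(4) + 2(3) = -1 ✓
  (2) 4 > 3 ✓
  (3) 4 < 5 ✓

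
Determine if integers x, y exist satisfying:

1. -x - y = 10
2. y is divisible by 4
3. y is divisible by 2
Yes

Take x = -10, y = 0. Substituting into each constraint:
  (1) 10 + 0 = 10 ✓
  (2) 0 = 4 × 0, remainder 0 ✓
  (3) 0 = 2 × 0, remainder 0 ✓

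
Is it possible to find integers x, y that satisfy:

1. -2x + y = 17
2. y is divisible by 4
No

The full constraint system is jointly infeasible over the integers. Each constraint and what it forces:

  - -2x + y = 17: is a linear equation tying the variables together
  - y is divisible by 4: restricts y to multiples of 4

Modular obstruction: writing y = 4y', every remaining term of the linear equation is divisible by 2, so the left side is ≡ 0 (mod 2); but the right side 17 ≡ 1 (mod 2). No integers can satisfy it.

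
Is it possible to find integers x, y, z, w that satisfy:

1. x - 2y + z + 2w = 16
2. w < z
Yes

Take x = 1, y = -7, z = 1, w = 0. Substituting into each constraint:
  (1) 1 - 2(-7) + 1 + 2(0) = 16 ✓
  (2) 0 < 1 ✓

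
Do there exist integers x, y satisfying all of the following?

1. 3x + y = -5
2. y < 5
Yes

Take x = -2, y = 1. Substituting into each constraint:
  (1) 3(-2) + 1 = -5 ✓
  (2) 1 < 5 ✓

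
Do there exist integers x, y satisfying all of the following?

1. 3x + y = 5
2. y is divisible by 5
Yes

Take x = 5, y = -10. Substituting into each constraint:
  (1) 3(5) + (-10) = 5 ✓
  (2) -10 = 5 × -2, remainder 0 ✓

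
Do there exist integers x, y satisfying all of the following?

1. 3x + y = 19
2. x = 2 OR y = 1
Yes

Take x = 6, y = 1. Substituting into each constraint:
  (1) 3(6) + 1 = 19 ✓
  (2) y = 1, target 1 ✓ (second branch holds)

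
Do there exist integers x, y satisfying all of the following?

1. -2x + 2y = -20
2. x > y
Yes

Take x = 10, y = 0. Substituting into each constraint:
  (1) -2(10) + 2(0) = -20 ✓
  (2) 10 > 0 ✓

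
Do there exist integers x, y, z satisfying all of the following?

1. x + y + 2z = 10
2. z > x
Yes

Take x = 0, y = 8, z = 1. Substituting into each constraint:
  (1) 0 + 8 + 2(1) = 10 ✓
  (2) 1 > 0 ✓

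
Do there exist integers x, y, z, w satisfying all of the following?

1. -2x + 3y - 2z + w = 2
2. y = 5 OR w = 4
Yes

Take x = 7, y = 5, z = 0, w = 1. Substituting into each constraint:
  (1) -2(7) + 3(5) - 2(0) + 1 = 2 ✓
  (2) y = 5, target 5 ✓ (first branch holds)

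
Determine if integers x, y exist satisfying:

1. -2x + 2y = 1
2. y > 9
No

Even the single constraint (-2x + 2y = 1) is infeasible over the integers.

  - -2x + 2y = 1: every term on the left is divisible by 2, so the LHS ≡ 0 (mod 2), but the RHS 1 is not — no integer solution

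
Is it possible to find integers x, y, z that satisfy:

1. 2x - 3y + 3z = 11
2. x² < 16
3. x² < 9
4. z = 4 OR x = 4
Yes

Take x = 1, y = 1, z = 4. Substituting into each constraint:
  (1) 2(1) - 3(1) + 3(4) = 11 ✓
  (2) x² = (1)² = 1, and 1 < 16 ✓
  (3) x² = (1)² = 1, and 1 < 9 ✓
  (4) z = 4, target 4 ✓ (first branch holds)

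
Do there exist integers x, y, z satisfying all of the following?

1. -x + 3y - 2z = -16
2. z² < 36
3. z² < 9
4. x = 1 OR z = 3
Yes

Take x = 1, y = -5, z = 0. Substituting into each constraint:
  (1) (-1) + 3(-5) - 2(0) = -16 ✓
  (2) z² = (0)² = 0, and 0 < 36 ✓
  (3) z² = (0)² = 0, and 0 < 9 ✓
  (4) x = 1, target 1 ✓ (first branch holds)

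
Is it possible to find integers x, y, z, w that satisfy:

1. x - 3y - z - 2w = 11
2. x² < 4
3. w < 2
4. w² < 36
Yes

Take x = 0, y = 0, z = -11, w = 0. Substituting into each constraint:
  (1) 0 - 3(0) + 11 - 2(0) = 11 ✓
  (2) x² = (0)² = 0, and 0 < 4 ✓
  (3) 0 < 2 ✓
  (4) w² = (0)² = 0, and 0 < 36 ✓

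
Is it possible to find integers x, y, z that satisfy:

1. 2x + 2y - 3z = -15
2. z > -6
Yes

Take x = -6, y = 0, z = 1. Substituting into each constraint:
  (1) 2(-6) + 2(0) - 3(1) = -15 ✓
  (2) 1 > -6 ✓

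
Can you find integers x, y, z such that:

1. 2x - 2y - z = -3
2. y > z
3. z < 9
Yes

Take x = -2, y = 0, z = -1. Substituting into each constraint:
  (1) 2(-2) - 2(0) + 1 = -3 ✓
  (2) 0 > -1 ✓
  (3) -1 < 9 ✓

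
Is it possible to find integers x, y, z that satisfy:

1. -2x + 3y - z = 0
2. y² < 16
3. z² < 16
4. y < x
Yes

Take x = 1, y = 0, z = -2. Substituting into each constraint:
  (1) -2(1) + 3(0) + 2 = 0 ✓
  (2) y² = (0)² = 0, and 0 < 16 ✓
  (3) z² = (-2)² = 4, and 4 < 16 ✓
  (4) 0 < 1 ✓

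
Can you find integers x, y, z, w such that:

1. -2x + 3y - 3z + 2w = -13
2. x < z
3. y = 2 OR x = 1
Yes

Take x = 1, y = -1, z = 2, w = -1. Substituting into each constraint:
  (1) -2(1) + 3(-1) - 3(2) + 2(-1) = -13 ✓
  (2) 1 < 2 ✓
  (3) x = 1, target 1 ✓ (second branch holds)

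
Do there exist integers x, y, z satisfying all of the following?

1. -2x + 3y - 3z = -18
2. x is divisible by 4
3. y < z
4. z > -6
Yes

Take x = 0, y = -6, z = 0. Substituting into each constraint:
  (1) -2(0) + 3(-6) - 3(0) = -18 ✓
  (2) 0 = 4 × 0, remainder 0 ✓
  (3) -6 < 0 ✓
  (4) 0 > -6 ✓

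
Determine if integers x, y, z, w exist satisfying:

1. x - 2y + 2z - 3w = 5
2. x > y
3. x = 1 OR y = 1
Yes

Take x = 1, y = 0, z = 2, w = 0. Substituting into each constraint:
  (1) 1 - 2(0) + 2(2) - 3(0) = 5 ✓
  (2) 1 > 0 ✓
  (3) x = 1, target 1 ✓ (first branch holds)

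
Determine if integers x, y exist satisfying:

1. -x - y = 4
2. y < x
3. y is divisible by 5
Yes

Take x = 1, y = -5. Substituting into each constraint:
  (1) (-1) + 5 = 4 ✓
  (2) -5 < 1 ✓
  (3) -5 = 5 × -1, remainder 0 ✓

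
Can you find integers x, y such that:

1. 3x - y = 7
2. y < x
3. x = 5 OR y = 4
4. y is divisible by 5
No

A contradictory subset is {3x - y = 7, y < x, x = 5 OR y = 4}. No integer assignment can satisfy these jointly:

  - 3x - y = 7: is a linear equation tying the variables together
  - y < x: bounds one variable relative to another variable
  - x = 5 OR y = 4: forces a choice: either x = 5 or y = 4

Split on the disjunction (x = 5 OR y = 4):
  • If x = 5: the equation forces y = 8, giving (x, y) = (5, 8), which violates x > y.
  • If y = 4: with y = 4, every remaining term of the linear equation is divisible by 3, so the left side is ≡ 0 (mod 3); but the right side 11 ≡ 2 (mod 3). No integers can satisfy it.
Both branches are infeasible, so the system has no integer solution.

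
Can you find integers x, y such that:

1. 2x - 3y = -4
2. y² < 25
Yes

Take x = -2, y = 0. Substituting into each constraint:
  (1) 2(-2) - 3(0) = -4 ✓
  (2) y² = (0)² = 0, and 0 < 25 ✓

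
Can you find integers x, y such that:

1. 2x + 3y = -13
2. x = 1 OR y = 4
Yes

Take x = 1, y = -5. Substituting into each constraint:
  (1) 2(1) + 3(-5) = -13 ✓
  (2) x = 1, target 1 ✓ (first branch holds)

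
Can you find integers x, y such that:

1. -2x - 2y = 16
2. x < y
Yes

Take x = -8, y = 0. Substituting into each constraint:
  (1) -2(-8) - 2(0) = 16 ✓
  (2) -8 < 0 ✓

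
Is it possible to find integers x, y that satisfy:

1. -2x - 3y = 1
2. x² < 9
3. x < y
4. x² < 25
Yes

Take x = -2, y = 1. Substituting into each constraint:
  (1) -2(-2) - 3(1) = 1 ✓
  (2) x² = (-2)² = 4, and 4 < 9 ✓
  (3) -2 < 1 ✓
  (4) x² = (-2)² = 4, and 4 < 25 ✓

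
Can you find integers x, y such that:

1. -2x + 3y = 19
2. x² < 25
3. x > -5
Yes

Take x = -2, y = 5. Substituting into each constraint:
  (1) -2(-2) + 3(5) = 19 ✓
  (2) x² = (-2)² = 4, and 4 < 25 ✓
  (3) -2 > -5 ✓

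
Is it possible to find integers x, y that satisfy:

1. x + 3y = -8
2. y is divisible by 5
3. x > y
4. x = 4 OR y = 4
No

The full constraint system is jointly infeasible over the integers. Each constraint and what it forces:

  - x + 3y = -8: is a linear equation tying the variables together
  - y is divisible by 5: restricts y to multiples of 5
  - x > y: bounds one variable relative to another variable
  - x = 4 OR y = 4: forces a choice: either x = 4 or y = 4

Split on the disjunction (x = 4 OR y = 4):
  • If x = 4: with x = 4, writing y = 5y', every remaining term of the linear equation is divisible by 15, so the left side is ≡ 0 (mod 15); but the right side -12 ≡ 3 (mod 15). No integers can satisfy it.
  • If y = 4: this contradicts the divisibility constraint — 4 is not a multiple of 5.
Both branches are infeasible, so the system has no integer solution.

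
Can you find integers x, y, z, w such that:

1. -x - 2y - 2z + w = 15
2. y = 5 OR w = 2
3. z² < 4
Yes

Take x = -25, y = 5, z = 0, w = 0. Substituting into each constraint:
  (1) 25 - 2(5) - 2(0) + 0 = 15 ✓
  (2) y = 5, target 5 ✓ (first branch holds)
  (3) z² = (0)² = 0, and 0 < 4 ✓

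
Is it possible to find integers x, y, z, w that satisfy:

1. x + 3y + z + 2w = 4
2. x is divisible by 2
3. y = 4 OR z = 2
Yes

Take x = 2, y = 0, z = 2, w = 0. Substituting into each constraint:
  (1) 2 + 3(0) + 2 + 2(0) = 4 ✓
  (2) 2 = 2 × 1, remainder 0 ✓
  (3) z = 2, target 2 ✓ (second branch holds)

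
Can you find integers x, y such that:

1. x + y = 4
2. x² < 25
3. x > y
Yes

Take x = 3, y = 1. Substituting into each constraint:
  (1) 3 + 1 = 4 ✓
  (2) x² = (3)² = 9, and 9 < 25 ✓
  (3) 3 > 1 ✓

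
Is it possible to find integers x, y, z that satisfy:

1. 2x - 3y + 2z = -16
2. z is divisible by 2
Yes

Take x = -8, y = 0, z = 0. Substituting into each constraint:
  (1) 2(-8) - 3(0) + 2(0) = -16 ✓
  (2) 0 = 2 × 0, remainder 0 ✓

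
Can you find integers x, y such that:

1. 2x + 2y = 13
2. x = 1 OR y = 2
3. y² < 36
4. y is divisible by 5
No

Even the single constraint (2x + 2y = 13) is infeasible over the integers.

  - 2x + 2y = 13: every term on the left is divisible by 2, so the LHS ≡ 0 (mod 2), but the RHS 13 is not — no integer solution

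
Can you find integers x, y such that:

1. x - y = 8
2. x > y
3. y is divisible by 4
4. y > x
No

A contradictory subset is {x > y, y > x}. No integer assignment can satisfy these jointly:

  - x > y: bounds one variable relative to another variable
  - y > x: bounds one variable relative to another variable

Direct contradiction: x > y and y > x cannot both hold.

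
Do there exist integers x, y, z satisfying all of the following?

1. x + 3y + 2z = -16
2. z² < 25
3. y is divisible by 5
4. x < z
Yes

Take x = -20, y = 0, z = 2. Substituting into each constraint:
  (1) (-20) + 3(0) + 2(2) = -16 ✓
  (2) z² = (2)² = 4, and 4 < 25 ✓
  (3) 0 = 5 × 0, remainder 0 ✓
  (4) -20 < 2 ✓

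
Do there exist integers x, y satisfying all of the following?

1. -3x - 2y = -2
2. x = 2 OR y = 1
Yes

Take x = 0, y = 1. Substituting into each constraint:
  (1) -3(0) - 2(1) = -2 ✓
  (2) y = 1, target 1 ✓ (second branch holds)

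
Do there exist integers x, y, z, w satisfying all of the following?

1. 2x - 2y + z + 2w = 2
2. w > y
Yes

Take x = 0, y = -1, z = 0, w = 0. Substituting into each constraint:
  (1) 2(0) - 2(-1) + 0 + 2(0) = 2 ✓
  (2) 0 > -1 ✓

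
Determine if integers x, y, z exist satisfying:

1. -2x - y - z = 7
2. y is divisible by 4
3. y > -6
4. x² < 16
Yes

Take x = 0, y = 0, z = -7. Substituting into each constraint:
  (1) -2(0) + 0 + 7 = 7 ✓
  (2) 0 = 4 × 0, remainder 0 ✓
  (3) 0 > -6 ✓
  (4) x² = (0)² = 0, and 0 < 16 ✓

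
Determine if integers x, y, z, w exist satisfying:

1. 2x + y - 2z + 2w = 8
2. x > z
Yes

Take x = 1, y = 6, z = 0, w = 0. Substituting into each constraint:
  (1) 2(1) + 6 - 2(0) + 2(0) = 8 ✓
  (2) 1 > 0 ✓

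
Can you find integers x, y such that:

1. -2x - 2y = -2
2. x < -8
Yes

Take x = -9, y = 10. Substituting into each constraint:
  (1) -2(-9) - 2(10) = -2 ✓
  (2) -9 < -8 ✓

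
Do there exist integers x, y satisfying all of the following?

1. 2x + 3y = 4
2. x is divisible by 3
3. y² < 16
No

A contradictory subset is {2x + 3y = 4, x is divisible by 3}. No integer assignment can satisfy these jointly:

  - 2x + 3y = 4: is a linear equation tying the variables together
  - x is divisible by 3: restricts x to multiples of 3

Modular obstruction: writing x = 3x', every remaining term of the linear equation is divisible by 3, so the left side is ≡ 0 (mod 3); but the right side 4 ≡ 1 (mod 3). No integers can satisfy it.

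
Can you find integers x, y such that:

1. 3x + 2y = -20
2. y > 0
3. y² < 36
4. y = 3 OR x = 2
No

A contradictory subset is {3x + 2y = -20, y > 0, y = 3 OR x = 2}. No integer assignment can satisfy these jointly:

  - 3x + 2y = -20: is a linear equation tying the variables together
  - y > 0: bounds one variable relative to a constant
  - y = 3 OR x = 2: forces a choice: either y = 3 or x = 2

Split on the disjunction (y = 3 OR x = 2):
  • If y = 3: with y = 3, every remaining term of the linear equation is divisible by 3, so the left side is ≡ 0 (mod 3); but the right side -26 ≡ 1 (mod 3). No integers can satisfy it.
  • If x = 2: the equation forces y = -13, which contradicts the bound y ≥ 1.
Both branches are infeasible, so the system has no integer solution.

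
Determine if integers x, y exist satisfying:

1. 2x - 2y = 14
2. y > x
No

The full constraint system is jointly infeasible over the integers. Each constraint and what it forces:

  - 2x - 2y = 14: is a linear equation tying the variables together
  - y > x: bounds one variable relative to another variable

From the equation, x − y = 7, i.e. y − x = -7; but y > x requires y − x ≥ 1. Contradiction.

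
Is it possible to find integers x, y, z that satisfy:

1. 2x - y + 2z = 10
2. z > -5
Yes

Take x = 0, y = -10, z = 0. Substituting into each constraint:
  (1) 2(0) + 10 + 2(0) = 10 ✓
  (2) 0 > -5 ✓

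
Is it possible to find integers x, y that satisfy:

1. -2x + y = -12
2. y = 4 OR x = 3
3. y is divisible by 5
No

The full constraint system is jointly infeasible over the integers. Each constraint and what it forces:

  - -2x + y = -12: is a linear equation tying the variables together
  - y = 4 OR x = 3: forces a choice: either y = 4 or x = 3
  - y is divisible by 5: restricts y to multiples of 5

Split on the disjunction (y = 4 OR x = 3):
  • If y = 4: this contradicts the divisibility constraint — 4 is not a multiple of 5.
  • If x = 3: with x = 3, writing y = 5y', every remaining term of the linear equation is divisible by 5, so the left side is ≡ 0 (mod 5); but the right side -6 ≡ 4 (mod 5). No integers can satisfy it.
Both branches are infeasible, so the system has no integer solution.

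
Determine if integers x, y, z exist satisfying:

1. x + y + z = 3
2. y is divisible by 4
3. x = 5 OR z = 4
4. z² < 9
Yes

Take x = 5, y = -4, z = 2. Substituting into each constraint:
  (1) 5 + (-4) + 2 = 3 ✓
  (2) -4 = 4 × -1, remainder 0 ✓
  (3) x = 5, target 5 ✓ (first branch holds)
  (4) z² = (2)² = 4, and 4 < 9 ✓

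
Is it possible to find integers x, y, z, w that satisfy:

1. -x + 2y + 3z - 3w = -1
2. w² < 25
Yes

Take x = 0, y = 1, z = 0, w = 1. Substituting into each constraint:
  (1) 0 + 2(1) + 3(0) - 3(1) = -1 ✓
  (2) w² = (1)² = 1, and 1 < 25 ✓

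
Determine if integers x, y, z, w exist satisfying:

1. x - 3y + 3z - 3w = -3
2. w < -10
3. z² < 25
Yes

Take x = -36, y = 0, z = 0, w = -11. Substituting into each constraint:
  (1) (-36) - 3(0) + 3(0) - 3(-11) = -3 ✓
  (2) -11 < -10 ✓
  (3) z² = (0)² = 0, and 0 < 25 ✓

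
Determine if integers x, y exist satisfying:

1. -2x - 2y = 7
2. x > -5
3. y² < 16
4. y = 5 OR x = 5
No

Even the single constraint (-2x - 2y = 7) is infeasible over the integers.

  - -2x - 2y = 7: every term on the left is divisible by 2, so the LHS ≡ 0 (mod 2), but the RHS 7 is not — no integer solution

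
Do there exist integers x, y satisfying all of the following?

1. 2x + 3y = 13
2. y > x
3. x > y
No

A contradictory subset is {y > x, x > y}. No integer assignment can satisfy these jointly:

  - y > x: bounds one variable relative to another variable
  - x > y: bounds one variable relative to another variable

Direct contradiction: y > x and x > y cannot both hold.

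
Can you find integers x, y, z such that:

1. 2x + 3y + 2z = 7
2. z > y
Yes

Take x = 0, y = 1, z = 2. Substituting into each constraint:
  (1) 2(0) + 3(1) + 2(2) = 7 ✓
  (2) 2 > 1 ✓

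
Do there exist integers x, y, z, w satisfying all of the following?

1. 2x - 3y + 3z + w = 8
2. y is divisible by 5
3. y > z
Yes

Take x = 5, y = 0, z = -1, w = 1. Substituting into each constraint:
  (1) 2(5) - 3(0) + 3(-1) + 1 = 8 ✓
  (2) 0 = 5 × 0, remainder 0 ✓
  (3) 0 > -1 ✓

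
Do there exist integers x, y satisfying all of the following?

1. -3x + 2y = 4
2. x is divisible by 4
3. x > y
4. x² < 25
No

A contradictory subset is {-3x + 2y = 4, x > y, x² < 25}. No integer assignment can satisfy these jointly:

  - -3x + 2y = 4: is a linear equation tying the variables together
  - x > y: bounds one variable relative to another variable
  - x² < 25: restricts x to |x| ≤ 4

The bounds confine x to {-4, -3, -2, -1, 0, 1, 2, 3, 4}. For each value, substitute into the equation:
  • x = -4: the equation forces y = -4, but x > y fails since -4 ≤ -4.
  • x = -3: the equation gives 2y = -5, so y would not be an integer.
  • x = -2: the equation forces y = -1, but x > y fails since -2 ≤ -1.
  • x = -1: the equation gives 2y = 1, so y would not be an integer.
  • x = 0: the equation forces y = 2, but x > y fails since 0 ≤ 2.
  • x = 1: the equation gives 2y = 7, so y would not be an integer.
  • x = 2: the equation forces y = 5, but x > y fails since 2 ≤ 5.
  • x = 3: the equation gives 2y = 13, so y would not be an integer.
  • x = 4: the equation forces y = 8, but x > y fails since 4 ≤ 8.
Every case fails, so no integer solution exists.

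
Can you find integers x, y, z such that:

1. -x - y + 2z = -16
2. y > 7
Yes

Take x = 0, y = 16, z = 0. Substituting into each constraint:
  (1) 0 + (-16) + 2(0) = -16 ✓
  (2) 16 > 7 ✓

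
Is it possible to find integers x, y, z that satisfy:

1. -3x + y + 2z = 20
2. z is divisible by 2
Yes

Take x = -6, y = 2, z = 0. Substituting into each constraint:
  (1) -3(-6) + 2 + 2(0) = 20 ✓
  (2) 0 = 2 × 0, remainder 0 ✓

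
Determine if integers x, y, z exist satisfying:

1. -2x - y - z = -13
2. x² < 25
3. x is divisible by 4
Yes

Take x = 0, y = 13, z = 0. Substituting into each constraint:
  (1) -2(0) + (-13) + 0 = -13 ✓
  (2) x² = (0)² = 0, and 0 < 25 ✓
  (3) 0 = 4 × 0, remainder 0 ✓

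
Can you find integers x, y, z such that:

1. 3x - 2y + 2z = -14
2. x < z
Yes

Take x = 0, y = 8, z = 1. Substituting into each constraint:
  (1) 3(0) - 2(8) + 2(1) = -14 ✓
  (2) 0 < 1 ✓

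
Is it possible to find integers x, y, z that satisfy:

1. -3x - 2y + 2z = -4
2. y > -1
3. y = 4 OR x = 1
Yes

Take x = 0, y = 4, z = 2. Substituting into each constraint:
  (1) -3(0) - 2(4) + 2(2) = -4 ✓
  (2) 4 > -1 ✓
  (3) y = 4, target 4 ✓ (first branch holds)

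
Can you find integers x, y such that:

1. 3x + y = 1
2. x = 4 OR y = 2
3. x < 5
Yes

Take x = 4, y = -11. Substituting into each constraint:
  (1) 3(4) + (-11) = 1 ✓
  (2) x = 4, target 4 ✓ (first branch holds)
  (3) 4 < 5 ✓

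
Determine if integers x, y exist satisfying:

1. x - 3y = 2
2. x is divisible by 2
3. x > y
Yes

Take x = 2, y = 0. Substituting into each constraint:
  (1) 2 - 3(0) = 2 ✓
  (2) 2 = 2 × 1, remainder 0 ✓
  (3) 2 > 0 ✓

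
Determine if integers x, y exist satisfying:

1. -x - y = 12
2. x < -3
Yes

Take x = -4, y = -8. Substituting into each constraint:
  (1) 4 + 8 = 12 ✓
  (2) -4 < -3 ✓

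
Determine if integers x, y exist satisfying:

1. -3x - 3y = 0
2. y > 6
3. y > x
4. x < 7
Yes

Take x = -7, y = 7. Substituting into each constraint:
  (1) -3(-7) - 3(7) = 0 ✓
  (2) 7 > 6 ✓
  (3) 7 > -7 ✓
  (4) -7 < 7 ✓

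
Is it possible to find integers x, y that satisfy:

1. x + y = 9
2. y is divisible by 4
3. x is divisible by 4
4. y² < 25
No

A contradictory subset is {x + y = 9, y is divisible by 4, x is divisible by 4}. No integer assignment can satisfy these jointly:

  - x + y = 9: is a linear equation tying the variables together
  - y is divisible by 4: restricts y to multiples of 4
  - x is divisible by 4: restricts x to multiples of 4

Modular obstruction: writing x = 4x' and writing y = 4y', every remaining term of the linear equation is divisible by 4, so the left side is ≡ 0 (mod 4); but the right side 9 ≡ 1 (mod 4). No integers can satisfy it.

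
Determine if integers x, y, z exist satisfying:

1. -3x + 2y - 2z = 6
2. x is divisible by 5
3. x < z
Yes

Take x = 0, y = 4, z = 1. Substituting into each constraint:
  (1) -3(0) + 2(4) - 2(1) = 6 ✓
  (2) 0 = 5 × 0, remainder 0 ✓
  (3) 0 < 1 ✓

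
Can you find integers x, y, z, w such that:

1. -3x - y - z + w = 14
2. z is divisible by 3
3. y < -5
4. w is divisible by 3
Yes

Take x = 0, y = -14, z = 0, w = 0. Substituting into each constraint:
  (1) -3(0) + 14 + 0 + 0 = 14 ✓
  (2) 0 = 3 × 0, remainder 0 ✓
  (3) -14 < -5 ✓
  (4) 0 = 3 × 0, remainder 0 ✓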